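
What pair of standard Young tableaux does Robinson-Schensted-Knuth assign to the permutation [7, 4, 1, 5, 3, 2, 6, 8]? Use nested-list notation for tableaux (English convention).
Insert each entry of the permutation into P by Schensted row insertion, recording in Q the position of each new cell.

Insert 7: appended to row 1. P = [[7]].
Insert 4: 4 bumps 7 from row 1; 7 starts row 2. P = [[4], [7]].
Insert 1: 1 bumps 4 from row 1; 4 bumps 7 from row 2; 7 starts row 3. P = [[1], [4], [7]].
Insert 5: appended to row 1. P = [[1, 5], [4], [7]].
Insert 3: 3 bumps 5 from row 1; 5 appends to row 2. P = [[1, 3], [4, 5], [7]].
Insert 2: 2 bumps 3 from row 1; 3 bumps 4 from row 2; 4 bumps 7 from row 3; 7 starts row 4. P = [[1, 2], [3, 5], [4], [7]].
Insert 6: appended to row 1. P = [[1, 2, 6], [3, 5], [4], [7]].
Insert 8: appended to row 1. P = [[1, 2, 6, 8], [3, 5], [4], [7]].

So P = [[1, 2, 6, 8], [3, 5], [4], [7]], Q = [[1, 4, 7, 8], [2, 5], [3], [6]].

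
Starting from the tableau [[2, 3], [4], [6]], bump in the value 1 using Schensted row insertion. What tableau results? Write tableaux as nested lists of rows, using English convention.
In row 1, 1 replaces 2 (the leftmost entry greater than 1); 2 is bumped to row 2. In row 2, 2 replaces 4 (the leftmost entry greater than 2); 4 is bumped to row 3. In row 3, 4 replaces 6 (the leftmost entry greater than 4); 6 is bumped to row 4. 6 starts a new row 4. The new tableau is [[1, 3], [2], [4], [6]].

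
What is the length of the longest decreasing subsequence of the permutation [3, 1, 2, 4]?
2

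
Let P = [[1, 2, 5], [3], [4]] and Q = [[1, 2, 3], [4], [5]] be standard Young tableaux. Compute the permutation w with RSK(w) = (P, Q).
1 4 5 3 2

Reverse the RSK construction: for i from n down to 1, find the cell of Q containing i, remove the entry at that cell from P, and reverse-bump it up through P; the value ejected from row 1 is w(i).

Step i=5: Q has 5 at row 3, column 1; remove 4 from row 3 of P and reverse-bump: 4 enters row 2 and ejects 3; 3 enters row 1 and ejects 2. So w(5) = 2. P is now [[1, 3, 5], [4]].
Step i=4: Q has 4 at row 2, column 1; remove 4 from row 2 of P and reverse-bump: 4 enters row 1 and ejects 3. So w(4) = 3. P is now [[1, 4, 5]].
Step i=3: Q has 3 at row 1, column 3; remove that cell from P, ejecting 5. So w(3) = 5. P is now [[1, 4]].
Step i=2: Q has 2 at row 1, column 2; remove that cell from P, ejecting 4. So w(2) = 4. P is now [[1]].
Step i=1: Q has 1 at row 1, column 1; remove that cell from P, ejecting 1. So w(1) = 1. P is now [].

So w = 1 4 5 3 2.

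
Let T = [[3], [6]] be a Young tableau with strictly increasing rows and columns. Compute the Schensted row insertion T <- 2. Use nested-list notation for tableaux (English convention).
[[2], [3], [6]]

In row 1, 2 replaces 3 (the leftmost entry greater than 2); 3 is bumped to row 2. In row 2, 3 replaces 6 (the leftmost entry greater than 3); 6 is bumped to row 3. 6 starts a new row 3. The new tableau is [[2], [3], [6]].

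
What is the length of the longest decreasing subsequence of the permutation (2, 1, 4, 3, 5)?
2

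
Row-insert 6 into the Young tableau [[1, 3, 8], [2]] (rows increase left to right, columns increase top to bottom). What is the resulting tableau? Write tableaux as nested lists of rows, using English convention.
[[1, 3, 6], [2, 8]]

In row 1, 6 replaces 8 (the leftmost entry greater than 6); 8 is bumped to row 2. 8 is appended to row 2. The new tableau is [[1, 3, 6], [2, 8]].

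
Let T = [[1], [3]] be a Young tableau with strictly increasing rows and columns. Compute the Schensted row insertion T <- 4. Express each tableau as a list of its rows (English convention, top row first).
4 is larger than every entry of row 1, so it is appended to row 1. The new tableau is [[1, 4], [3]].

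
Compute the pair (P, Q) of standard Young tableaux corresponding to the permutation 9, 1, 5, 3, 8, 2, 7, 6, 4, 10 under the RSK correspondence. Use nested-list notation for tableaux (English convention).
Insert each entry of the permutation into P by Schensted row insertion, recording in Q the position of each new cell.

After inserting 9: P = [[9]].
After inserting 1: P = [[1], [9]].
After inserting 5: P = [[1, 5], [9]].
After inserting 3: P = [[1, 3], [5], [9]].
After inserting 8: P = [[1, 3, 8], [5], [9]].
After inserting 2: P = [[1, 2, 8], [3], [5], [9]].
After inserting 7: P = [[1, 2, 7], [3, 8], [5], [9]].
After inserting 6: P = [[1, 2, 6], [3, 7], [5, 8], [9]].
After inserting 4: P = [[1, 2, 4], [3, 6], [5, 7], [8], [9]].
After inserting 10: P = [[1, 2, 4, 10], [3, 6], [5, 7], [8], [9]].

So P = [[1, 2, 4, 10], [3, 6], [5, 7], [8], [9]], Q = [[1, 3, 5, 10], [2, 7], [4, 8], [6], [9]].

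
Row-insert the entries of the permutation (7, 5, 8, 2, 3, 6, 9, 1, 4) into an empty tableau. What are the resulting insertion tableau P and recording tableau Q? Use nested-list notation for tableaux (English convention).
Insert each entry of the permutation into P by Schensted row insertion, recording in Q the position of each new cell.

Insert 7: appended to row 1. P = [[7]].
Insert 5: 5 bumps 7 from row 1; 7 starts row 2. P = [[5], [7]].
Insert 8: appended to row 1. P = [[5, 8], [7]].
Insert 2: 2 bumps 5 from row 1; 5 bumps 7 from row 2; 7 starts row 3. P = [[2, 8], [5], [7]].
Insert 3: 3 bumps 8 from row 1; 8 appends to row 2. P = [[2, 3], [5, 8], [7]].
Insert 6: appended to row 1. P = [[2, 3, 6], [5, 8], [7]].
Insert 9: appended to row 1. P = [[2, 3, 6, 9], [5, 8], [7]].
Insert 1: 1 bumps 2 from row 1; 2 bumps 5 from row 2; 5 bumps 7 from row 3; 7 starts row 4. P = [[1, 3, 6, 9], [2, 8], [5], [7]].
Insert 4: 4 bumps 6 from row 1; 6 bumps 8 from row 2; 8 appends to row 3. P = [[1, 3, 4, 9], [2, 6], [5, 8], [7]].

So P = [[1, 3, 4, 9], [2, 6], [5, 8], [7]], Q = [[1, 3, 6, 7], [2, 5], [4, 9], [8]].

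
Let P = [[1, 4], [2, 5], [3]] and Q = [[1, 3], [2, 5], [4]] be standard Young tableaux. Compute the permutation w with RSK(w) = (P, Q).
Reverse the RSK construction: for i from n down to 1, find the cell of Q containing i, remove the entry at that cell from P, and reverse-bump it up through P; the value ejected from row 1 is w(i).

Step i=5: Q has 5 at row 2, column 2; remove 5 from row 2 of P and reverse-bump: 5 enters row 1 and ejects 4. So w(5) = 4. P is now [[1, 5], [2], [3]].
Step i=4: Q has 4 at row 3, column 1; remove 3 from row 3 of P and reverse-bump: 3 enters row 2 and ejects 2; 2 enters row 1 and ejects 1. So w(4) = 1. P is now [[2, 5], [3]].
Step i=3: Q has 3 at row 1, column 2; remove that cell from P, ejecting 5. So w(3) = 5. P is now [[2], [3]].
Step i=2: Q has 2 at row 2, column 1; remove 3 from row 2 of P and reverse-bump: 3 enters row 1 and ejects 2. So w(2) = 2. P is now [[3]].
Step i=1: Q has 1 at row 1, column 1; remove that cell from P, ejecting 3. So w(1) = 3. P is now [].

So w = 3 2 5 1 4.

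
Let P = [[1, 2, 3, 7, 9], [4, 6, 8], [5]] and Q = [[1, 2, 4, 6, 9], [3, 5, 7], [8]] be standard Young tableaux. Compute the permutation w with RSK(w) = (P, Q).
1 5 2 6 4 8 7 3 9

Reverse the RSK construction: for i from n down to 1, find the cell of Q containing i, remove the entry at that cell from P, and reverse-bump it up through P; the value ejected from row 1 is w(i).

Step i=9: Q has 9 at row 1, column 5; remove that cell from P, ejecting 9. So w(9) = 9. P is now [[1, 2, 3, 7], [4, 6, 8], [5]].
Step i=8: Q has 8 at row 3, column 1; remove 5 from row 3 of P and reverse-bump: 5 enters row 2 and ejects 4; 4 enters row 1 and ejects 3. So w(8) = 3. P is now [[1, 2, 4, 7], [5, 6, 8]].
Step i=7: Q has 7 at row 2, column 3; remove 8 from row 2 of P and reverse-bump: 8 enters row 1 and ejects 7. So w(7) = 7. P is now [[1, 2, 4, 8], [5, 6]].
Step i=6: Q has 6 at row 1, column 4; remove that cell from P, ejecting 8. So w(6) = 8. P is now [[1, 2, 4], [5, 6]].
Step i=5: Q has 5 at row 2, column 2; remove 6 from row 2 of P and reverse-bump: 6 enters row 1 and ejects 4. So w(5) = 4. P is now [[1, 2, 6], [5]].
Step i=4: Q has 4 at row 1, column 3; remove that cell from P, ejecting 6. So w(4) = 6. P is now [[1, 2], [5]].
Step i=3: Q has 3 at row 2, column 1; remove 5 from row 2 of P and reverse-bump: 5 enters row 1 and ejects 2. So w(3) = 2. P is now [[1, 5]].
Step i=2: Q has 2 at row 1, column 2; remove that cell from P, ejecting 5. So w(2) = 5. P is now [[1]].
Step i=1: Q has 1 at row 1, column 1; remove that cell from P, ejecting 1. So w(1) = 1. P is now [].

So w = 1 5 2 6 4 8 7 3 9.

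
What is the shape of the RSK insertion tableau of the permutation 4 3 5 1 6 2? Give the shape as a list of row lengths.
Row-insert each entry into an empty tableau.

After inserting 4: P = [[4]].
After inserting 3: P = [[3], [4]].
After inserting 5: P = [[3, 5], [4]].
After inserting 1: P = [[1, 5], [3], [4]].
After inserting 6: P = [[1, 5, 6], [3], [4]].
After inserting 2: P = [[1, 2, 6], [3, 5], [4]].

The final insertion tableau P = [[1, 2, 6], [3, 5], [4]] has shape [3, 2, 1].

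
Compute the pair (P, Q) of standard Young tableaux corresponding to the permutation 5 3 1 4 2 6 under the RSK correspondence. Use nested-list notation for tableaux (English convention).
Insert each entry of the permutation into P by Schensted row insertion, recording in Q the position of each new cell.

Insert 5: appended to row 1. P = [[5]].
Insert 3: 3 bumps 5 from row 1; 5 starts row 2. P = [[3], [5]].
Insert 1: 1 bumps 3 from row 1; 3 bumps 5 from row 2; 5 starts row 3. P = [[1], [3], [5]].
Insert 4: appended to row 1. P = [[1, 4], [3], [5]].
Insert 2: 2 bumps 4 from row 1; 4 appends to row 2. P = [[1, 2], [3, 4], [5]].
Insert 6: appended to row 1. P = [[1, 2, 6], [3, 4], [5]].

So P = [[1, 2, 6], [3, 4], [5]], Q = [[1, 4, 6], [2, 5], [3]].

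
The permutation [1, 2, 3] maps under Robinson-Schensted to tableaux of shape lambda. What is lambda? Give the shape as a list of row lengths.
Row-insert each entry into an empty tableau.

After inserting 1: P = [[1]].
After inserting 2: P = [[1, 2]].
After inserting 3: P = [[1, 2, 3]].

The final insertion tableau P = [[1, 2, 3]] has shape [3].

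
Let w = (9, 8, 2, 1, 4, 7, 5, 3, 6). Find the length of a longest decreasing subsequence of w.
5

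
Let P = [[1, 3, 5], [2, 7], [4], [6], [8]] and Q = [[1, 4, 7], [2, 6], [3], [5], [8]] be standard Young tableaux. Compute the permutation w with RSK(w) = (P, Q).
8 6 4 7 2 3 5 1

Reverse the RSK construction: for i from n down to 1, find the cell of Q containing i, remove the entry at that cell from P, and reverse-bump it up through P; the value ejected from row 1 is w(i).

Step i=8: Q has 8 at row 5, column 1; remove 8 from row 5 of P and reverse-bump: 8 enters row 4 and ejects 6; 6 enters row 3 and ejects 4; 4 enters row 2 and ejects 2; 2 enters row 1 and ejects 1. So w(8) = 1. P is now [[2, 3, 5], [4, 7], [6], [8]].
Step i=7: Q has 7 at row 1, column 3; remove that cell from P, ejecting 5. So w(7) = 5. P is now [[2, 3], [4, 7], [6], [8]].
Step i=6: Q has 6 at row 2, column 2; remove 7 from row 2 of P and reverse-bump: 7 enters row 1 and ejects 3. So w(6) = 3. P is now [[2, 7], [4], [6], [8]].
Step i=5: Q has 5 at row 4, column 1; remove 8 from row 4 of P and reverse-bump: 8 enters row 3 and ejects 6; 6 enters row 2 and ejects 4; 4 enters row 1 and ejects 2. So w(5) = 2. P is now [[4, 7], [6], [8]].
Step i=4: Q has 4 at row 1, column 2; remove that cell from P, ejecting 7. So w(4) = 7. P is now [[4], [6], [8]].
Step i=3: Q has 3 at row 3, column 1; remove 8 from row 3 of P and reverse-bump: 8 enters row 2 and ejects 6; 6 enters row 1 and ejects 4. So w(3) = 4. P is now [[6], [8]].
Step i=2: Q has 2 at row 2, column 1; remove 8 from row 2 of P and reverse-bump: 8 enters row 1 and ejects 6. So w(2) = 6. P is now [[8]].
Step i=1: Q has 1 at row 1, column 1; remove that cell from P, ejecting 8. So w(1) = 8. P is now [].

So w = 8 6 4 7 2 3 5 1.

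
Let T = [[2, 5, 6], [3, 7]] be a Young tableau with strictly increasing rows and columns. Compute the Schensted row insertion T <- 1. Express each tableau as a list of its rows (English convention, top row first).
[[1, 5, 6], [2, 7], [3]]

In row 1, 1 replaces 2 (the leftmost entry greater than 1); 2 is bumped to row 2. In row 2, 2 replaces 3 (the leftmost entry greater than 2); 3 is bumped to row 3. 3 starts a new row 3. The new tableau is [[1, 5, 6], [2, 7], [3]].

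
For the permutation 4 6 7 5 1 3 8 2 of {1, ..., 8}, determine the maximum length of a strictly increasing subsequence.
4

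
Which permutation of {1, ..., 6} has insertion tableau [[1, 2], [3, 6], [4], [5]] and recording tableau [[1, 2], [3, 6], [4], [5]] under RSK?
Reverse the RSK construction: for i from n down to 1, find the cell of Q containing i, remove the entry at that cell from P, and reverse-bump it up through P; the value ejected from row 1 is w(i).

Step i=6: Q has 6 at row 2, column 2; remove 6 from row 2 of P and reverse-bump: 6 enters row 1 and ejects 2. So w(6) = 2. P is now [[1, 6], [3], [4], [5]].
Step i=5: Q has 5 at row 4, column 1; remove 5 from row 4 of P and reverse-bump: 5 enters row 3 and ejects 4; 4 enters row 2 and ejects 3; 3 enters row 1 and ejects 1. So w(5) = 1. P is now [[3, 6], [4], [5]].
Step i=4: Q has 4 at row 3, column 1; remove 5 from row 3 of P and reverse-bump: 5 enters row 2 and ejects 4; 4 enters row 1 and ejects 3. So w(4) = 3. P is now [[4, 6], [5]].
Step i=3: Q has 3 at row 2, column 1; remove 5 from row 2 of P and reverse-bump: 5 enters row 1 and ejects 4. So w(3) = 4. P is now [[5, 6]].
Step i=2: Q has 2 at row 1, column 2; remove that cell from P, ejecting 6. So w(2) = 6. P is now [[5]].
Step i=1: Q has 1 at row 1, column 1; remove that cell from P, ejecting 5. So w(1) = 5. P is now [].

So w = 5 6 4 3 1 2.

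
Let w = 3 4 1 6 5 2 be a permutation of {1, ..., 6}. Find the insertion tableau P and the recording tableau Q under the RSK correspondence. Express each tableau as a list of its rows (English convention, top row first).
P = [[1, 2, 5], [3, 4], [6]], Q = [[1, 2, 4], [3, 5], [6]]

Insert each entry of the permutation into P by Schensted row insertion, recording in Q the position of each new cell.

After inserting 3: P = [[3]].
After inserting 4: P = [[3, 4]].
After inserting 1: P = [[1, 4], [3]].
After inserting 6: P = [[1, 4, 6], [3]].
After inserting 5: P = [[1, 4, 5], [3, 6]].
After inserting 2: P = [[1, 2, 5], [3, 4], [6]].

So P = [[1, 2, 5], [3, 4], [6]], Q = [[1, 2, 4], [3, 5], [6]].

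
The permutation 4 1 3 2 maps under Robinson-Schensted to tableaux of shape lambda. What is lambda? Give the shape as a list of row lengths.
Row-insert each entry into an empty tableau.

After inserting 4: P = [[4]].
After inserting 1: P = [[1], [4]].
After inserting 3: P = [[1, 3], [4]].
After inserting 2: P = [[1, 2], [3], [4]].

The final insertion tableau P = [[1, 2], [3], [4]] has shape [2, 1, 1].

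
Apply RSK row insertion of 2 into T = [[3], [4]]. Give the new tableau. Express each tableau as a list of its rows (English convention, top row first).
[[2], [3], [4]]

In row 1, 2 replaces 3 (the leftmost entry greater than 2); 3 is bumped to row 2. In row 2, 3 replaces 4 (the leftmost entry greater than 3); 4 is bumped to row 3. 4 starts a new row 3. The new tableau is [[2], [3], [4]].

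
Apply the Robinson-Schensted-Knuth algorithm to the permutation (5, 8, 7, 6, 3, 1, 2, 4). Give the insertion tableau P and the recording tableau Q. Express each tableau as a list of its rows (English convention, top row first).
P = [[1, 2, 4], [3, 6], [5], [7], [8]], Q = [[1, 2, 8], [3, 7], [4], [5], [6]]

Insert each entry of the permutation into P by Schensted row insertion, recording in Q the position of each new cell.

Insert 5: appended to row 1. P = [[5]].
Insert 8: appended to row 1. P = [[5, 8]].
Insert 7: 7 bumps 8 from row 1; 8 starts row 2. P = [[5, 7], [8]].
Insert 6: 6 bumps 7 from row 1; 7 bumps 8 from row 2; 8 starts row 3. P = [[5, 6], [7], [8]].
Insert 3: 3 bumps 5 from row 1; 5 bumps 7 from row 2; 7 bumps 8 from row 3; 8 starts row 4. P = [[3, 6], [5], [7], [8]].
Insert 1: 1 bumps 3 from row 1; 3 bumps 5 from row 2; 5 bumps 7 from row 3; 7 bumps 8 from row 4; 8 starts row 5. P = [[1, 6], [3], [5], [7], [8]].
Insert 2: 2 bumps 6 from row 1; 6 appends to row 2. P = [[1, 2], [3, 6], [5], [7], [8]].
Insert 4: appended to row 1. P = [[1, 2, 4], [3, 6], [5], [7], [8]].

So P = [[1, 2, 4], [3, 6], [5], [7], [8]], Q = [[1, 2, 8], [3, 7], [4], [5], [6]].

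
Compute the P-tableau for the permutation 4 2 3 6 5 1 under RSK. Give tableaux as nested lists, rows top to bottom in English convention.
P = [[1, 3, 5], [2, 6], [4]]

Insert 4: appended to row 1. P = [[4]].
Insert 2: 2 bumps 4 from row 1; 4 starts row 2. P = [[2], [4]].
Insert 3: appended to row 1. P = [[2, 3], [4]].
Insert 6: appended to row 1. P = [[2, 3, 6], [4]].
Insert 5: 5 bumps 6 from row 1; 6 appends to row 2. P = [[2, 3, 5], [4, 6]].
Insert 1: 1 bumps 2 from row 1; 2 bumps 4 from row 2; 4 starts row 3. P = [[1, 3, 5], [2, 6], [4]].

So P = [[1, 3, 5], [2, 6], [4]].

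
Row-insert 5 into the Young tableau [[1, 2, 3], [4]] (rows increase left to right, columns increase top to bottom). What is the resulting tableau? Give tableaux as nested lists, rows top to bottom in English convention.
5 is larger than every entry of row 1, so it is appended to row 1. The new tableau is [[1, 2, 3, 5], [4]].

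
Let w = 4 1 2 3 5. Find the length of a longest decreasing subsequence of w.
2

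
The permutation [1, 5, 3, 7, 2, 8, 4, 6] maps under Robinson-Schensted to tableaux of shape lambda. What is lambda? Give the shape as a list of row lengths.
[4, 3, 1]

Row-insert each entry into an empty tableau.

After inserting 1: P = [[1]].
After inserting 5: P = [[1, 5]].
After inserting 3: P = [[1, 3], [5]].
After inserting 7: P = [[1, 3, 7], [5]].
After inserting 2: P = [[1, 2, 7], [3], [5]].
After inserting 8: P = [[1, 2, 7, 8], [3], [5]].
After inserting 4: P = [[1, 2, 4, 8], [3, 7], [5]].
After inserting 6: P = [[1, 2, 4, 6], [3, 7, 8], [5]].

The final insertion tableau P = [[1, 2, 4, 6], [3, 7, 8], [5]] has shape [4, 3, 1].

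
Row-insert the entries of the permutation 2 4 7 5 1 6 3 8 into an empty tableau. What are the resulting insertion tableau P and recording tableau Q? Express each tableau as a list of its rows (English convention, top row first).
Insert each entry of the permutation into P by Schensted row insertion, recording in Q the position of each new cell.

Insert 2: appended to row 1. P = [[2]].
Insert 4: appended to row 1. P = [[2, 4]].
Insert 7: appended to row 1. P = [[2, 4, 7]].
Insert 5: 5 bumps 7 from row 1; 7 starts row 2. P = [[2, 4, 5], [7]].
Insert 1: 1 bumps 2 from row 1; 2 bumps 7 from row 2; 7 starts row 3. P = [[1, 4, 5], [2], [7]].
Insert 6: appended to row 1. P = [[1, 4, 5, 6], [2], [7]].
Insert 3: 3 bumps 4 from row 1; 4 appends to row 2. P = [[1, 3, 5, 6], [2, 4], [7]].
Insert 8: appended to row 1. P = [[1, 3, 5, 6, 8], [2, 4], [7]].

So P = [[1, 3, 5, 6, 8], [2, 4], [7]], Q = [[1, 2, 3, 6, 8], [4, 7], [5]].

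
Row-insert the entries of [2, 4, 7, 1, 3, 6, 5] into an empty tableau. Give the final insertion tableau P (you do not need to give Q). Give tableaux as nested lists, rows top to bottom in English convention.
Insert 2: appended to row 1. P = [[2]].
Insert 4: appended to row 1. P = [[2, 4]].
Insert 7: appended to row 1. P = [[2, 4, 7]].
Insert 1: 1 bumps 2 from row 1; 2 starts row 2. P = [[1, 4, 7], [2]].
Insert 3: 3 bumps 4 from row 1; 4 appends to row 2. P = [[1, 3, 7], [2, 4]].
Insert 6: 6 bumps 7 from row 1; 7 appends to row 2. P = [[1, 3, 6], [2, 4, 7]].
Insert 5: 5 bumps 6 from row 1; 6 bumps 7 from row 2; 7 starts row 3. P = [[1, 3, 5], [2, 4, 6], [7]].

So P = [[1, 3, 5], [2, 4, 6], [7]].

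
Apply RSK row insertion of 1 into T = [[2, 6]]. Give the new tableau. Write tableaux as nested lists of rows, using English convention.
[[1, 6], [2]]

In row 1, 1 replaces 2 (the leftmost entry greater than 1); 2 is bumped to row 2. 2 starts a new row 2. The new tableau is [[1, 6], [2]].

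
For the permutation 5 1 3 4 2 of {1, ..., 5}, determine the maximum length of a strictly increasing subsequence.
3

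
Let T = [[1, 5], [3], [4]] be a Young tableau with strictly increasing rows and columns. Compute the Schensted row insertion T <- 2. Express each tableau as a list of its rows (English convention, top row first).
In row 1, 2 replaces 5 (the leftmost entry greater than 2); 5 is bumped to row 2. 5 is appended to row 2. The new tableau is [[1, 2], [3, 5], [4]].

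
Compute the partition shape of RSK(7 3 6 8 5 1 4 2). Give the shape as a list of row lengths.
Row-insert each entry into an empty tableau.

After inserting 7: P = [[7]].
After inserting 3: P = [[3], [7]].
After inserting 6: P = [[3, 6], [7]].
After inserting 8: P = [[3, 6, 8], [7]].
After inserting 5: P = [[3, 5, 8], [6], [7]].
After inserting 1: P = [[1, 5, 8], [3], [6], [7]].
After inserting 4: P = [[1, 4, 8], [3, 5], [6], [7]].
After inserting 2: P = [[1, 2, 8], [3, 4], [5], [6], [7]].

The final insertion tableau P = [[1, 2, 8], [3, 4], [5], [6], [7]] has shape [3, 2, 1, 1, 1].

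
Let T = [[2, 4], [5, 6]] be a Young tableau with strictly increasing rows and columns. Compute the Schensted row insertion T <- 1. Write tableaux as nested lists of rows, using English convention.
[[1, 4], [2, 6], [5]]

In row 1, 1 replaces 2 (the leftmost entry greater than 1); 2 is bumped to row 2. In row 2, 2 replaces 5 (the leftmost entry greater than 2); 5 is bumped to row 3. 5 starts a new row 3. The new tableau is [[1, 4], [2, 6], [5]].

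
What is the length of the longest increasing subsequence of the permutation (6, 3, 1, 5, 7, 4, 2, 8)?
4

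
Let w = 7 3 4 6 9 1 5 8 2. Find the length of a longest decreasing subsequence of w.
4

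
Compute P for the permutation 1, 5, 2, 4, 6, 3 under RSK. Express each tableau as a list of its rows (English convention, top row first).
P = [[1, 2, 3, 6], [4], [5]]

Insert 1: appended to row 1. P = [[1]].
Insert 5: appended to row 1. P = [[1, 5]].
Insert 2: 2 bumps 5 from row 1; 5 starts row 2. P = [[1, 2], [5]].
Insert 4: appended to row 1. P = [[1, 2, 4], [5]].
Insert 6: appended to row 1. P = [[1, 2, 4, 6], [5]].
Insert 3: 3 bumps 4 from row 1; 4 bumps 5 from row 2; 5 starts row 3. P = [[1, 2, 3, 6], [4], [5]].

So P = [[1, 2, 3, 6], [4], [5]].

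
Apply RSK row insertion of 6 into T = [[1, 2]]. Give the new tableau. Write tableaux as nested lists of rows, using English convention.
6 is larger than every entry of row 1, so it is appended to row 1. The new tableau is [[1, 2, 6]].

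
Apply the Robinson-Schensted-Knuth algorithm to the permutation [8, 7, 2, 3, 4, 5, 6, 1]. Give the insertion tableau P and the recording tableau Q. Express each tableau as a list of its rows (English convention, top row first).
P = [[1, 3, 4, 5, 6], [2], [7], [8]], Q = [[1, 4, 5, 6, 7], [2], [3], [8]]

Insert each entry of the permutation into P by Schensted row insertion, recording in Q the position of each new cell.

Insert 8: appended to row 1. P = [[8]].
Insert 7: 7 bumps 8 from row 1; 8 starts row 2. P = [[7], [8]].
Insert 2: 2 bumps 7 from row 1; 7 bumps 8 from row 2; 8 starts row 3. P = [[2], [7], [8]].
Insert 3: appended to row 1. P = [[2, 3], [7], [8]].
Insert 4: appended to row 1. P = [[2, 3, 4], [7], [8]].
Insert 5: appended to row 1. P = [[2, 3, 4, 5], [7], [8]].
Insert 6: appended to row 1. P = [[2, 3, 4, 5, 6], [7], [8]].
Insert 1: 1 bumps 2 from row 1; 2 bumps 7 from row 2; 7 bumps 8 from row 3; 8 starts row 4. P = [[1, 3, 4, 5, 6], [2], [7], [8]].

So P = [[1, 3, 4, 5, 6], [2], [7], [8]], Q = [[1, 4, 5, 6, 7], [2], [3], [8]].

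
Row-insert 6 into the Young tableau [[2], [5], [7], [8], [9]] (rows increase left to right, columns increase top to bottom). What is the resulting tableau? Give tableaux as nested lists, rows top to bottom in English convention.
6 is larger than every entry of row 1, so it is appended to row 1. The new tableau is [[2, 6], [5], [7], [8], [9]].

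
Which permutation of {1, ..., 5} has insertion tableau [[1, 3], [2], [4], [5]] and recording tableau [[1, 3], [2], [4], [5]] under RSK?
Reverse the RSK construction: for i from n down to 1, find the cell of Q containing i, remove the entry at that cell from P, and reverse-bump it up through P; the value ejected from row 1 is w(i).

Step i=5: Q has 5 at row 4, column 1; remove 5 from row 4 of P and reverse-bump: 5 enters row 3 and ejects 4; 4 enters row 2 and ejects 2; 2 enters row 1 and ejects 1. So w(5) = 1. P is now [[2, 3], [4], [5]].
Step i=4: Q has 4 at row 3, column 1; remove 5 from row 3 of P and reverse-bump: 5 enters row 2 and ejects 4; 4 enters row 1 and ejects 3. So w(4) = 3. P is now [[2, 4], [5]].
Step i=3: Q has 3 at row 1, column 2; remove that cell from P, ejecting 4. So w(3) = 4. P is now [[2], [5]].
Step i=2: Q has 2 at row 2, column 1; remove 5 from row 2 of P and reverse-bump: 5 enters row 1 and ejects 2. So w(2) = 2. P is now [[5]].
Step i=1: Q has 1 at row 1, column 1; remove that cell from P, ejecting 5. So w(1) = 5. P is now [].

So w = 5 2 4 3 1.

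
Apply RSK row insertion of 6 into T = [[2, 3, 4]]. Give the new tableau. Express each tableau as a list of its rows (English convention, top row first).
[[2, 3, 4, 6]]

6 is larger than every entry of row 1, so it is appended to row 1. The new tableau is [[2, 3, 4, 6]].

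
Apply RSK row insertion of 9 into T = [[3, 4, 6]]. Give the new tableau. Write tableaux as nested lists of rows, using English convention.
9 is larger than every entry of row 1, so it is appended to row 1. The new tableau is [[3, 4, 6, 9]].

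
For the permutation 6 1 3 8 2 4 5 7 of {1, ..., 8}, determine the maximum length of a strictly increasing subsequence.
5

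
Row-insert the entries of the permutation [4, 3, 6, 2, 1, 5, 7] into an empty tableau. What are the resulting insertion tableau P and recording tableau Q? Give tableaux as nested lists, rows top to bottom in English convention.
P = [[1, 5, 7], [2, 6], [3], [4]], Q = [[1, 3, 7], [2, 6], [4], [5]]

Insert each entry of the permutation into P by Schensted row insertion, recording in Q the position of each new cell.

Insert 4: appended to row 1. P = [[4]].
Insert 3: 3 bumps 4 from row 1; 4 starts row 2. P = [[3], [4]].
Insert 6: appended to row 1. P = [[3, 6], [4]].
Insert 2: 2 bumps 3 from row 1; 3 bumps 4 from row 2; 4 starts row 3. P = [[2, 6], [3], [4]].
Insert 1: 1 bumps 2 from row 1; 2 bumps 3 from row 2; 3 bumps 4 from row 3; 4 starts row 4. P = [[1, 6], [2], [3], [4]].
Insert 5: 5 bumps 6 from row 1; 6 appends to row 2. P = [[1, 5], [2, 6], [3], [4]].
Insert 7: appended to row 1. P = [[1, 5, 7], [2, 6], [3], [4]].

So P = [[1, 5, 7], [2, 6], [3], [4]], Q = [[1, 3, 7], [2, 6], [4], [5]].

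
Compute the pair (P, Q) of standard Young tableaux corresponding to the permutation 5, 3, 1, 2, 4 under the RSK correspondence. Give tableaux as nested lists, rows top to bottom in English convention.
Insert each entry of the permutation into P by Schensted row insertion, recording in Q the position of each new cell.

Insert 5: appended to row 1. P = [[5]].
Insert 3: 3 bumps 5 from row 1; 5 starts row 2. P = [[3], [5]].
Insert 1: 1 bumps 3 from row 1; 3 bumps 5 from row 2; 5 starts row 3. P = [[1], [3], [5]].
Insert 2: appended to row 1. P = [[1, 2], [3], [5]].
Insert 4: appended to row 1. P = [[1, 2, 4], [3], [5]].

So P = [[1, 2, 4], [3], [5]], Q = [[1, 4, 5], [2], [3]].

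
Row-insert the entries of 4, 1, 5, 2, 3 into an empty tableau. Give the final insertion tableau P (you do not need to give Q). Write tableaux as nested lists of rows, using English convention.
Insert 4: appended to row 1. P = [[4]].
Insert 1: 1 bumps 4 from row 1; 4 starts row 2. P = [[1], [4]].
Insert 5: appended to row 1. P = [[1, 5], [4]].
Insert 2: 2 bumps 5 from row 1; 5 appends to row 2. P = [[1, 2], [4, 5]].
Insert 3: appended to row 1. P = [[1, 2, 3], [4, 5]].

So P = [[1, 2, 3], [4, 5]].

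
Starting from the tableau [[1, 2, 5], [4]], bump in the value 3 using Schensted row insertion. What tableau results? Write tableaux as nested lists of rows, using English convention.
In row 1, 3 replaces 5 (the leftmost entry greater than 3); 5 is bumped to row 2. 5 is appended to row 2. The new tableau is [[1, 2, 3], [4, 5]].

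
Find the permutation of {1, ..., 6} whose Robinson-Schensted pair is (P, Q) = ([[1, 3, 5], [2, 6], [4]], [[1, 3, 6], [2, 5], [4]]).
Reverse the RSK construction: for i from n down to 1, find the cell of Q containing i, remove the entry at that cell from P, and reverse-bump it up through P; the value ejected from row 1 is w(i).

Step i=6: Q has 6 at row 1, column 3; remove that cell from P, ejecting 5. So w(6) = 5. P is now [[1, 3], [2, 6], [4]].
Step i=5: Q has 5 at row 2, column 2; remove 6 from row 2 of P and reverse-bump: 6 enters row 1 and ejects 3. So w(5) = 3. P is now [[1, 6], [2], [4]].
Step i=4: Q has 4 at row 3, column 1; remove 4 from row 3 of P and reverse-bump: 4 enters row 2 and ejects 2; 2 enters row 1 and ejects 1. So w(4) = 1. P is now [[2, 6], [4]].
Step i=3: Q has 3 at row 1, column 2; remove that cell from P, ejecting 6. So w(3) = 6. P is now [[2], [4]].
Step i=2: Q has 2 at row 2, column 1; remove 4 from row 2 of P and reverse-bump: 4 enters row 1 and ejects 2. So w(2) = 2. P is now [[4]].
Step i=1: Q has 1 at row 1, column 1; remove that cell from P, ejecting 4. So w(1) = 4. P is now [].

So w = 4 2 6 1 3 5.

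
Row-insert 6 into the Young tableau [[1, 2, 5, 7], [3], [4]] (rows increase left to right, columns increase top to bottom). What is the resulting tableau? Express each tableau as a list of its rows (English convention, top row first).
In row 1, 6 replaces 7 (the leftmost entry greater than 6); 7 is bumped to row 2. 7 is appended to row 2. The new tableau is [[1, 2, 5, 6], [3, 7], [4]].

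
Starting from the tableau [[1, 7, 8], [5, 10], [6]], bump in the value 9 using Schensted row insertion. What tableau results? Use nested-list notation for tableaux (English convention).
[[1, 7, 8, 9], [5, 10], [6]]

9 is larger than every entry of row 1, so it is appended to row 1. The new tableau is [[1, 7, 8, 9], [5, 10], [6]].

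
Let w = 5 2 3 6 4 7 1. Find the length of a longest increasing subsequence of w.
4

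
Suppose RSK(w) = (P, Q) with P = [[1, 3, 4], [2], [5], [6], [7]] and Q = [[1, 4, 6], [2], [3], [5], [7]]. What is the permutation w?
Reverse the RSK construction: for i from n down to 1, find the cell of Q containing i, remove the entry at that cell from P, and reverse-bump it up through P; the value ejected from row 1 is w(i).

Step i=7: Q has 7 at row 5, column 1; remove 7 from row 5 of P and reverse-bump: 7 enters row 4 and ejects 6; 6 enters row 3 and ejects 5; 5 enters row 2 and ejects 2; 2 enters row 1 and ejects 1. So w(7) = 1. P is now [[2, 3, 4], [5], [6], [7]].
Step i=6: Q has 6 at row 1, column 3; remove that cell from P, ejecting 4. So w(6) = 4. P is now [[2, 3], [5], [6], [7]].
Step i=5: Q has 5 at row 4, column 1; remove 7 from row 4 of P and reverse-bump: 7 enters row 3 and ejects 6; 6 enters row 2 and ejects 5; 5 enters row 1 and ejects 3. So w(5) = 3. P is now [[2, 5], [6], [7]].
Step i=4: Q has 4 at row 1, column 2; remove that cell from P, ejecting 5. So w(4) = 5. P is now [[2], [6], [7]].
Step i=3: Q has 3 at row 3, column 1; remove 7 from row 3 of P and reverse-bump: 7 enters row 2 and ejects 6; 6 enters row 1 and ejects 2. So w(3) = 2. P is now [[6], [7]].
Step i=2: Q has 2 at row 2, column 1; remove 7 from row 2 of P and reverse-bump: 7 enters row 1 and ejects 6. So w(2) = 6. P is now [[7]].
Step i=1: Q has 1 at row 1, column 1; remove that cell from P, ejecting 7. So w(1) = 7. P is now [].

So w = 7 6 2 5 3 4 1.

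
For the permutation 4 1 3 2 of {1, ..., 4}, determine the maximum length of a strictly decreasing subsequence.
3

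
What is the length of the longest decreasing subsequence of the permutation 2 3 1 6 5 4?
3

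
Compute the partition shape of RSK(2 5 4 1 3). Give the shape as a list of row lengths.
[2, 2, 1]

Row-insert each entry into an empty tableau.

After inserting 2: P = [[2]].
After inserting 5: P = [[2, 5]].
After inserting 4: P = [[2, 4], [5]].
After inserting 1: P = [[1, 4], [2], [5]].
After inserting 3: P = [[1, 3], [2, 4], [5]].

The final insertion tableau P = [[1, 3], [2, 4], [5]] has shape [2, 2, 1].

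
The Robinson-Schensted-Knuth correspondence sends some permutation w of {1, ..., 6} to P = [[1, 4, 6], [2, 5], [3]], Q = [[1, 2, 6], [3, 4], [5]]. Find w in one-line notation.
3 5 2 4 1 6

Reverse the RSK construction: for i from n down to 1, find the cell of Q containing i, remove the entry at that cell from P, and reverse-bump it up through P; the value ejected from row 1 is w(i).

Step i=6: Q has 6 at row 1, column 3; remove that cell from P, ejecting 6. So w(6) = 6. P is now [[1, 4], [2, 5], [3]].
Step i=5: Q has 5 at row 3, column 1; remove 3 from row 3 of P and reverse-bump: 3 enters row 2 and ejects 2; 2 enters row 1 and ejects 1. So w(5) = 1. P is now [[2, 4], [3, 5]].
Step i=4: Q has 4 at row 2, column 2; remove 5 from row 2 of P and reverse-bump: 5 enters row 1 and ejects 4. So w(4) = 4. P is now [[2, 5], [3]].
Step i=3: Q has 3 at row 2, column 1; remove 3 from row 2 of P and reverse-bump: 3 enters row 1 and ejects 2. So w(3) = 2. P is now [[3, 5]].
Step i=2: Q has 2 at row 1, column 2; remove that cell from P, ejecting 5. So w(2) = 5. P is now [[3]].
Step i=1: Q has 1 at row 1, column 1; remove that cell from P, ejecting 3. So w(1) = 3. P is now [].

So w = 3 5 2 4 1 6.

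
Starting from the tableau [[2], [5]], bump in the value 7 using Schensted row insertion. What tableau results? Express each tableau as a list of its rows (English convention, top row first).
[[2, 7], [5]]

7 is larger than every entry of row 1, so it is appended to row 1. The new tableau is [[2, 7], [5]].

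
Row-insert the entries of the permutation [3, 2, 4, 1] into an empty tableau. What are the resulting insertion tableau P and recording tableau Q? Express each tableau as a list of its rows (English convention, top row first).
Insert each entry of the permutation into P by Schensted row insertion, recording in Q the position of each new cell.

After inserting 3: P = [[3]].
After inserting 2: P = [[2], [3]].
After inserting 4: P = [[2, 4], [3]].
After inserting 1: P = [[1, 4], [2], [3]].

So P = [[1, 4], [2], [3]], Q = [[1, 3], [2], [4]].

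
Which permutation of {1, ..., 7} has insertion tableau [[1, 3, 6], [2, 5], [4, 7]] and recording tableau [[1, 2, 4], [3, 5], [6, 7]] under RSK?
4 5 2 7 6 1 3

Reverse RSK: for i = n, n-1, ..., 1, locate i in Q, remove the corresponding corner cell from P, and reverse-bump its entry up through P; the value ejected from row 1 is w(i).

So w = 4 5 2 7 6 1 3.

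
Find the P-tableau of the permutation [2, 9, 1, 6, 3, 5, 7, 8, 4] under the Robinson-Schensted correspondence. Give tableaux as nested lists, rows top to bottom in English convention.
After inserting 2: P = [[2]].
After inserting 9: P = [[2, 9]].
After inserting 1: P = [[1, 9], [2]].
After inserting 6: P = [[1, 6], [2, 9]].
After inserting 3: P = [[1, 3], [2, 6], [9]].
After inserting 5: P = [[1, 3, 5], [2, 6], [9]].
After inserting 7: P = [[1, 3, 5, 7], [2, 6], [9]].
After inserting 8: P = [[1, 3, 5, 7, 8], [2, 6], [9]].
After inserting 4: P = [[1, 3, 4, 7, 8], [2, 5], [6], [9]].

So P = [[1, 3, 4, 7, 8], [2, 5], [6], [9]].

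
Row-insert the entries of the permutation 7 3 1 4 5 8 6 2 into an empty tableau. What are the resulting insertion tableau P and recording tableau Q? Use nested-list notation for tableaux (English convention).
P = [[1, 2, 5, 6], [3, 4], [7, 8]], Q = [[1, 4, 5, 6], [2, 7], [3, 8]]

Insert each entry of the permutation into P by Schensted row insertion, recording in Q the position of each new cell.

After inserting 7: P = [[7]].
After inserting 3: P = [[3], [7]].
After inserting 1: P = [[1], [3], [7]].
After inserting 4: P = [[1, 4], [3], [7]].
After inserting 5: P = [[1, 4, 5], [3], [7]].
After inserting 8: P = [[1, 4, 5, 8], [3], [7]].
After inserting 6: P = [[1, 4, 5, 6], [3, 8], [7]].
After inserting 2: P = [[1, 2, 5, 6], [3, 4], [7, 8]].

So P = [[1, 2, 5, 6], [3, 4], [7, 8]], Q = [[1, 4, 5, 6], [2, 7], [3, 8]].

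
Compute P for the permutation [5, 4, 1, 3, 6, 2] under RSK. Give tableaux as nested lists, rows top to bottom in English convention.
P = [[1, 2, 6], [3], [4], [5]]

Insert 5: appended to row 1. P = [[5]].
Insert 4: 4 bumps 5 from row 1; 5 starts row 2. P = [[4], [5]].
Insert 1: 1 bumps 4 from row 1; 4 bumps 5 from row 2; 5 starts row 3. P = [[1], [4], [5]].
Insert 3: appended to row 1. P = [[1, 3], [4], [5]].
Insert 6: appended to row 1. P = [[1, 3, 6], [4], [5]].
Insert 2: 2 bumps 3 from row 1; 3 bumps 4 from row 2; 4 bumps 5 from row 3; 5 starts row 4. P = [[1, 2, 6], [3], [4], [5]].

So P = [[1, 2, 6], [3], [4], [5]].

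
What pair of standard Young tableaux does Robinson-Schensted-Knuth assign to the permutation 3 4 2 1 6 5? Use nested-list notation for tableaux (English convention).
Insert each entry of the permutation into P by Schensted row insertion, recording in Q the position of each new cell.

Insert 3: appended to row 1. P = [[3]].
Insert 4: appended to row 1. P = [[3, 4]].
Insert 2: 2 bumps 3 from row 1; 3 starts row 2. P = [[2, 4], [3]].
Insert 1: 1 bumps 2 from row 1; 2 bumps 3 from row 2; 3 starts row 3. P = [[1, 4], [2], [3]].
Insert 6: appended to row 1. P = [[1, 4, 6], [2], [3]].
Insert 5: 5 bumps 6 from row 1; 6 appends to row 2. P = [[1, 4, 5], [2, 6], [3]].

So P = [[1, 4, 5], [2, 6], [3]], Q = [[1, 2, 5], [3, 6], [4]].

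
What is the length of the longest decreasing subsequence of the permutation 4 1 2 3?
2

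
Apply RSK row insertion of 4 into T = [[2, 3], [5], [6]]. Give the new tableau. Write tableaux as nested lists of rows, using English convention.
4 is larger than every entry of row 1, so it is appended to row 1. The new tableau is [[2, 3, 4], [5], [6]].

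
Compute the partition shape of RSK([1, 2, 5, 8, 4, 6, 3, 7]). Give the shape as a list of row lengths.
[5, 2, 1]

Row-insert each entry into an empty tableau.

After inserting 1: P = [[1]].
After inserting 2: P = [[1, 2]].
After inserting 5: P = [[1, 2, 5]].
After inserting 8: P = [[1, 2, 5, 8]].
After inserting 4: P = [[1, 2, 4, 8], [5]].
After inserting 6: P = [[1, 2, 4, 6], [5, 8]].
After inserting 3: P = [[1, 2, 3, 6], [4, 8], [5]].
After inserting 7: P = [[1, 2, 3, 6, 7], [4, 8], [5]].

The final insertion tableau P = [[1, 2, 3, 6, 7], [4, 8], [5]] has shape [5, 2, 1].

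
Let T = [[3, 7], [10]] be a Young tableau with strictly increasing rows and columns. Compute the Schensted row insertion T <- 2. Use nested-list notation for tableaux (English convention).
[[2, 7], [3], [10]]

In row 1, 2 replaces 3 (the leftmost entry greater than 2); 3 is bumped to row 2. In row 2, 3 replaces 10 (the leftmost entry greater than 3); 10 is bumped to row 3. 10 starts a new row 3. The new tableau is [[2, 7], [3], [10]].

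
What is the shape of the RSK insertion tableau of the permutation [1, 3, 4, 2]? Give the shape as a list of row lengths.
Row-insert each entry into an empty tableau.

After inserting 1: P = [[1]].
After inserting 3: P = [[1, 3]].
After inserting 4: P = [[1, 3, 4]].
After inserting 2: P = [[1, 2, 4], [3]].

The final insertion tableau P = [[1, 2, 4], [3]] has shape [3, 1].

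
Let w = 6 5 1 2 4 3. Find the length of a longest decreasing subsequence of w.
4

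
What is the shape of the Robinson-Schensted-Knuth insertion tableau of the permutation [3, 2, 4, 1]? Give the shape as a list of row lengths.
Row-insert each entry into an empty tableau.

After inserting 3: P = [[3]].
After inserting 2: P = [[2], [3]].
After inserting 4: P = [[2, 4], [3]].
After inserting 1: P = [[1, 4], [2], [3]].

The final insertion tableau P = [[1, 4], [2], [3]] has shape [2, 1, 1].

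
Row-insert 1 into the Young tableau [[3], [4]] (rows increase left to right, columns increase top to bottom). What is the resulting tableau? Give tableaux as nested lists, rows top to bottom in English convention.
[[1], [3], [4]]

In row 1, 1 replaces 3 (the leftmost entry greater than 1); 3 is bumped to row 2. In row 2, 3 replaces 4 (the leftmost entry greater than 3); 4 is bumped to row 3. 4 starts a new row 3. The new tableau is [[1], [3], [4]].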